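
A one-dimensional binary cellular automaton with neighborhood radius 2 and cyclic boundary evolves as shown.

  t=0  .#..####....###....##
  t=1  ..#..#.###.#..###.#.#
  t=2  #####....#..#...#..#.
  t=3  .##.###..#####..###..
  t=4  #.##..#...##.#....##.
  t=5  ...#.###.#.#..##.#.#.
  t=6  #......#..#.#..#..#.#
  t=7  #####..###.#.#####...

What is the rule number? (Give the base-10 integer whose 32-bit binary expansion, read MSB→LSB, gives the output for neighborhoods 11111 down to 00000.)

  [31] ##### => #  t=2,i=2
  [30] ####. => .  t=0,i=6
  [29] ###.# => #  t=1,i=9
  [28] ###.. => #  t=0,i=7
  [27] ##.## => #  t=3,i=3
  [26] ##.#. => .  t=0,i=0
  [25] ##..# => .  t=3,i=7
  [24] ##... => #  t=0,i=8
  [23] #.### => .  t=1,i=7
  [22] #.##. => .  t=4,i=2
  [21] #.#.# => .  t=1,i=18
  [20] #.#.. => .  t=0,i=1
  [19] #..## => .  t=0,i=3
  [18] #..#. => #  t=1,i=1
  [17] #...# => .  t=2,i=14
  [16] #.... => #  t=0,i=9
  [15] .#### => #  t=0,i=5
  [14] .###. => .  t=0,i=13
  [13] .##.# => #  t=0,i=20
  [12] .##.. => #  t=4,i=3
  [11] .#.## => .  t=1,i=6
  [10] .#.#. => #  t=1,i=19
  [9] .#..# => #  t=0,i=2
  [8] .#... => #  t=2,i=13
  [7] ..### => .  t=0,i=4
  [6] ..##. => .  t=0,i=19
  [5] ..#.# => .  t=1,i=5
  [4] ..#.. => #  t=1,i=2
  [3] ...## => #  t=0,i=11
  [2] ...#. => .  t=2,i=8
  [1] ....# => .  t=0,i=10
  [0] ..... => #  t=6,i=3
  bits 10111001000001011011011100011001 = 3104159513

3104159513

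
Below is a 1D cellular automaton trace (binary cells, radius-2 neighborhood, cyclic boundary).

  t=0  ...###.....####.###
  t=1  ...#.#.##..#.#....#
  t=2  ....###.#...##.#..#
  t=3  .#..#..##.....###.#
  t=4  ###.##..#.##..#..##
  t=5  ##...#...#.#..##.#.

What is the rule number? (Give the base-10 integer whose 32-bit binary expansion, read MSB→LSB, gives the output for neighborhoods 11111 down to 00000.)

  ##### -> #   bit 31 = 1  t=4,i=0
  ####. -> #   bit 30 = 1  t=0,i=13
  ###.# -> .   bit 29 = 0  t=0,i=14
  ###.. -> #   bit 28 = 1  t=0,i=5
  ##.## -> .   bit 27 = 0  t=0,i=15
  ##.#. -> #   bit 26 = 1  t=2,i=7
  ##..# -> .   bit 25 = 0  t=1,i=9
  ##... -> .   bit 24 = 0  t=0,i=0
  #.### -> .   bit 23 = 0  t=0,i=16
  #.##. -> .   bit 22 = 0  t=1,i=7
  #.#.# -> #   bit 21 = 1  t=1,i=5
  #.#.. -> #   bit 20 = 1  t=1,i=13
  #..## -> .   bit 19 = 0  t=3,i=6
  #..#. -> .   bit 18 = 0  t=1,i=10
  #...# -> .   bit 17 = 0  t=0,i=1
  #.... -> #   bit 16 = 1  t=0,i=7
  .#### -> .   bit 15 = 0  t=0,i=12
  .###. -> .   bit 14 = 0  t=0,i=4
  .##.# -> .   bit 13 = 0  t=2,i=13
  .##.. -> #   bit 12 = 1  t=1,i=8
  .#.## -> #   bit 11 = 1  t=1,i=6
  .#.#. -> #   bit 10 = 1  t=1,i=4
  .#..# -> #   bit 9 = 1  t=2,i=16
  .#... -> .   bit 8 = 0  t=1,i=0
  ..### -> #   bit 7 = 1  t=0,i=3
  ..##. -> .   bit 6 = 0  t=2,i=12
  ..#.# -> .   bit 5 = 0  t=1,i=3
  ..#.. -> #   bit 4 = 1  t=1,i=18
  ...## -> .   bit 3 = 0  t=0,i=2
  ...#. -> .   bit 2 = 0  t=1,i=2
  ....# -> .   bit 1 = 0  t=0,i=9
  ..... -> #   bit 0 = 1  t=0,i=8
  bits 11010100001100010001111010010001 = 3559988881

3559988881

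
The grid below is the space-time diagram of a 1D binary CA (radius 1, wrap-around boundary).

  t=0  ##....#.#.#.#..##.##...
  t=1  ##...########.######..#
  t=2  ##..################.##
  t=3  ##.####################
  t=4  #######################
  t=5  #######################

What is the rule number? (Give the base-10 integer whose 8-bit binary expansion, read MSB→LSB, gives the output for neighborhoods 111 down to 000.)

238

  ### -> #   bit 7 = 1  t=1,i=0
  ##. -> #   bit 6 = 1  t=0,i=1
  #.# -> #   bit 5 = 1  t=0,i=7
  #.. -> .   bit 4 = 0  t=0,i=2
  .## -> #   bit 3 = 1  t=0,i=0
  .#. -> #   bit 2 = 1  t=0,i=6
  ..# -> #   bit 1 = 1  t=0,i=5
  ... -> .   bit 0 = 0  t=0,i=3
  bits 11101110 = 238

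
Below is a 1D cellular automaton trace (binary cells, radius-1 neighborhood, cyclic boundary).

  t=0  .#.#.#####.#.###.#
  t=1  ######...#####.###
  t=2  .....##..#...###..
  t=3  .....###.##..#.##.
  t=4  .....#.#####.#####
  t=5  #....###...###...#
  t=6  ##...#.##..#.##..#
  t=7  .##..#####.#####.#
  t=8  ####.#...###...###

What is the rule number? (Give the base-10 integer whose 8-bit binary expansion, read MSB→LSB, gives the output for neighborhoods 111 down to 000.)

  [7] ### => .  t=0,i=6
  [6] ##. => #  t=0,i=9
  [5] #.# => #  t=0,i=0
  [4] #.. => #  t=1,i=6
  [3] .## => #  t=0,i=5
  [2] .#. => #  t=0,i=1
  [1] ..# => .  t=1,i=8
  [0] ... => .  t=1,i=7
  bits 01111100 = 124

124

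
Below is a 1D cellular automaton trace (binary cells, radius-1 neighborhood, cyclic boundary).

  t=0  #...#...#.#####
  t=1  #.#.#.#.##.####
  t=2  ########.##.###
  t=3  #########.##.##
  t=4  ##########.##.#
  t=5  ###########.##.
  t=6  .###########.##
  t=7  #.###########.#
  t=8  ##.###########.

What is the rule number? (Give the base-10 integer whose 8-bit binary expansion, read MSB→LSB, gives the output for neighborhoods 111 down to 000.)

229

  nb ###: next=#  (t=0,i=11, bit7=1)
  nb ##.: next=#  (t=0,i=0, bit6=1)
  nb #.#: next=#  (t=0,i=9, bit5=1)
  nb #..: next=.  (t=0,i=1, bit4=0)
  nb .##: next=.  (t=0,i=10, bit3=0)
  nb .#.: next=#  (t=0,i=4, bit2=1)
  nb ..#: next=.  (t=0,i=3, bit1=0)
  nb ...: next=#  (t=0,i=2, bit0=1)
  bits 11100101 = 229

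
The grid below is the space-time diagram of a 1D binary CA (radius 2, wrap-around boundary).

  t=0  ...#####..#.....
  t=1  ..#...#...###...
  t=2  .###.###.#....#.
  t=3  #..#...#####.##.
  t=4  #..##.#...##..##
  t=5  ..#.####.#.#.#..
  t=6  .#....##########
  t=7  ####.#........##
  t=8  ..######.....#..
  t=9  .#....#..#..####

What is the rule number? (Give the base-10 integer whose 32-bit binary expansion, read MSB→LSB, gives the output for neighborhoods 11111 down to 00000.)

  nb #####: next=.  (t=0,i=5, bit31=0)
  nb ####.: next=#  (t=0,i=6, bit30=1)
  nb ###.#: next=#  (t=2,i=3, bit29=1)
  nb ###..: next=.  (t=0,i=7, bit28=0)
  nb ##.##: next=.  (t=2,i=4, bit27=0)
  nb ##.#.: next=#  (t=2,i=8, bit26=1)
  nb ##..#: next=.  (t=0,i=8, bit25=0)
  nb ##...: next=.  (t=1,i=13, bit24=0)
  nb #.###: next=.  (t=2,i=5, bit23=0)
  nb #.##.: next=.  (t=3,i=13, bit22=0)
  nb #.#.#: next=#  (t=5,i=9, bit21=1)
  nb #.#..: next=#  (t=2,i=9, bit20=1)
  nb #..##: next=#  (t=2,i=0, bit19=1)
  nb #..#.: next=.  (t=0,i=9, bit18=0)
  nb #...#: next=.  (t=1,i=4, bit17=0)
  nb #....: next=#  (t=0,i=12, bit16=1)
  nb .####: next=.  (t=0,i=4, bit15=0)
  nb .###.: next=.  (t=1,i=11, bit14=0)
  nb .##.#: next=#  (t=3,i=14, bit13=1)
  nb .##..: next=#  (t=4,i=11, bit12=1)
  nb .#.##: next=.  (t=5,i=3, bit11=0)
  nb .#.#.: next=#  (t=5,i=10, bit10=1)
  nb .#..#: next=.  (t=2,i=15, bit9=0)
  nb .#...: next=#  (t=0,i=11, bit8=1)
  nb ..###: next=.  (t=0,i=3, bit7=0)
  nb ..##.: next=.  (t=4,i=3, bit6=0)
  nb ..#.#: next=.  (t=5,i=2, bit5=0)
  nb ..#..: next=#  (t=0,i=10, bit4=1)
  nb ...##: next=#  (t=0,i=2, bit3=1)
  nb ...#.: next=#  (t=1,i=1, bit2=1)
  nb ....#: next=.  (t=0,i=1, bit1=0)
  nb .....: next=.  (t=0,i=0, bit0=0)
  bits 01100100001110010011010100011100 = 1681470748

1681470748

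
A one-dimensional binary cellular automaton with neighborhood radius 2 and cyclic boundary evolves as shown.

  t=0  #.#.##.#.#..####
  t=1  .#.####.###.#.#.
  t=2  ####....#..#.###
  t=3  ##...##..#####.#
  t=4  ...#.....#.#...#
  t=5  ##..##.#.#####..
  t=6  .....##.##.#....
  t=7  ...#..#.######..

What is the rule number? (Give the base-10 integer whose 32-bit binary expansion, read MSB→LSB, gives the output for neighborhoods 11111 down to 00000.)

2228694946

  #####|#  b31=1 t=0,i=14
  ####.|.  b30=0 t=0,i=15
  ###.#|.  b29=0 t=0,i=0
  ###..|.  b28=0 t=2,i=3
  ##.##|.  b27=0 t=1,i=7
  ##.#.|#  b26=1 t=0,i=1
  ##..#|.  b25=0 t=3,i=7
  ##...|.  b24=0 t=2,i=4
  #.###|#  b23=1 t=1,i=3
  #.##.|#  b22=1 t=0,i=4
  #.#.#|.  b21=0 t=0,i=2
  #.#..|#  b20=1 t=0,i=9
  #..##|.  b19=0 t=0,i=11
  #..#.|#  b18=1 t=1,i=0
  #...#|#  b17=1 t=3,i=3
  #....|#  b16=1 t=2,i=5
  .####|.  b15=0 t=0,i=13
  .###.|.  b14=0 t=1,i=9
  .##.#|#  b13=1 t=0,i=5
  .##..|.  b12=0 t=3,i=6
  .#.##|#  b11=1 t=0,i=3
  .#.#.|#  b10=1 t=0,i=8
  .#..#|#  b9=1 t=0,i=10
  .#...|#  b8=1 t=4,i=0
  ..###|#  b7=1 t=0,i=12
  ..##.|.  b6=0 t=3,i=5
  ..#.#|#  b5=1 t=1,i=1
  ..#..|.  b4=0 t=2,i=8
  ...##|.  b3=0 t=3,i=4
  ...#.|.  b2=0 t=2,i=7
  ....#|#  b1=1 t=2,i=6
  .....|.  b0=0 t=4,i=6
  bits 10000100110101110010111110100010 = 2228694946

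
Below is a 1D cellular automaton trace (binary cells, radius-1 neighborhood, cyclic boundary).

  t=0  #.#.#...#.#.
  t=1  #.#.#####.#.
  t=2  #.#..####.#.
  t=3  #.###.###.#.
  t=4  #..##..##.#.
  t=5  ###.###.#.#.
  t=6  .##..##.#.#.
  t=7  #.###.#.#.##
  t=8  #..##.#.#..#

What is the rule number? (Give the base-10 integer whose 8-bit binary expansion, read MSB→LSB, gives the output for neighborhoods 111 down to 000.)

  ###|#  b7=1 t=1,i=5
  ##.|#  b6=1 t=1,i=8
  #.#|.  b5=0 t=0,i=1
  #..|#  b4=1 t=0,i=5
  .##|.  b3=0 t=1,i=4
  .#.|#  b2=1 t=0,i=0
  ..#|#  b1=1 t=0,i=7
  ...|#  b0=1 t=0,i=6
  bits 11010111 = 215

215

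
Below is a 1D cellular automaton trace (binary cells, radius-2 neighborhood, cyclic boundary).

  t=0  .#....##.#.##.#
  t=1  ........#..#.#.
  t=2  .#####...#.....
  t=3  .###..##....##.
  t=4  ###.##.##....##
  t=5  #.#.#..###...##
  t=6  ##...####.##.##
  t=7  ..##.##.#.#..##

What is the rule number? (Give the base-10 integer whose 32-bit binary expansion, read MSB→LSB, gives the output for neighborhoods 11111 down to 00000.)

  [31] ##### => #  t=2,i=3
  [30] ####. => .  t=2,i=4
  [29] ###.# => #  t=4,i=2
  [28] ###.. => .  t=2,i=5
  [27] ##.## => .  t=4,i=3
  [26] ##.#. => #  t=0,i=8
  [25] ##..# => #  t=3,i=4
  [24] ##... => #  t=2,i=6
  [23] #.### => #  t=6,i=13
  [22] #.##. => #  t=0,i=11
  [21] #.#.# => .  t=0,i=9
  [20] #.#.. => .  t=0,i=1
  [19] #..## => #  t=3,i=0
  [18] #..#. => .  t=1,i=10
  [17] #...# => #  t=2,i=7
  [16] #.... => .  t=0,i=3
  [15] .#### => #  t=2,i=2
  [14] .###. => #  t=3,i=2
  [13] .##.# => .  t=0,i=7
  [12] .##.. => #  t=3,i=7
  [11] .#.## => .  t=0,i=10
  [10] .#.#. => .  t=0,i=0
  [9] .#..# => #  t=1,i=9
  [8] .#... => .  t=0,i=2
  [7] ..### => #  t=2,i=1
  [6] ..##. => .  t=0,i=6
  [5] ..#.# => .  t=1,i=11
  [4] ..#.. => .  t=1,i=8
  [3] ...## => .  t=0,i=5
  [2] ...#. => .  t=1,i=7
  [1] ....# => .  t=0,i=4
  [0] ..... => #  t=1,i=1
  bits 10100111110010101101001010000001 = 2815087233

2815087233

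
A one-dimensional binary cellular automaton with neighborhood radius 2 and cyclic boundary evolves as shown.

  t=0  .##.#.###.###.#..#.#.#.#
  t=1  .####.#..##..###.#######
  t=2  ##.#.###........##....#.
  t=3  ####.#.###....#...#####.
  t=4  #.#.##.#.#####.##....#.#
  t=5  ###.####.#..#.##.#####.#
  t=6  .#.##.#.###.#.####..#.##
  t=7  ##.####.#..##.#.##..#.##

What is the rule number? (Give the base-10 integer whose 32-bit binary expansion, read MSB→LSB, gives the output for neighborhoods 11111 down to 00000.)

  #####|.  b31=0 t=1,i=19
  ####.|#  b30=1 t=1,i=3
  ###.#|.  b29=0 t=0,i=8
  ###..|#  b28=1 t=2,i=7
  ##.##|#  b27=1 t=0,i=9
  ##.#.|#  b26=1 t=0,i=3
  ##..#|.  b25=0 t=1,i=11
  ##...|#  b24=1 t=2,i=8
  #.###|#  b23=1 t=0,i=6
  #.##.|#  b22=1 t=0,i=1
  #.#.#|#  b21=1 t=0,i=4
  #.#..|#  b20=1 t=0,i=14
  #..##|.  b19=0 t=1,i=8
  #..#.|.  b18=0 t=0,i=16
  #...#|#  b17=1 t=3,i=16
  #....|#  b16=1 t=2,i=9
  .####|.  b15=0 t=1,i=2
  .###.|.  b14=0 t=0,i=7
  .##.#|#  b13=1 t=0,i=2
  .##..|.  b12=0 t=1,i=10
  .#.##|.  b11=0 t=0,i=0
  .#.#.|#  b10=1 t=0,i=18
  .#..#|#  b9=1 t=0,i=15
  .#...|#  b8=1 t=3,i=15
  ..###|.  b7=0 t=1,i=13
  ..##.|.  b6=0 t=1,i=9
  ..#.#|#  b5=1 t=0,i=17
  ..#..|.  b4=0 t=3,i=14
  ...##|.  b3=0 t=2,i=15
  ...#.|#  b2=1 t=2,i=21
  ....#|#  b1=1 t=2,i=14
  .....|.  b0=0 t=2,i=10
  bits 01011101111100110010011100100110 = 1576216358

1576216358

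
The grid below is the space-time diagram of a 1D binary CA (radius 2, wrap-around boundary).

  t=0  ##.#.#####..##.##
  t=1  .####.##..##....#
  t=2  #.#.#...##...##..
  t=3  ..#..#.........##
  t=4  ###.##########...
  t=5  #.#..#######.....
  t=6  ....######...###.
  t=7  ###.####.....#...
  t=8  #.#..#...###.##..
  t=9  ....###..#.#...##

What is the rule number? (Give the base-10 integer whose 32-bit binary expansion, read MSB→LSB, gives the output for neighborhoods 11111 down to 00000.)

  #####|#  b31=1 t=0,i=7
  ####.|.  b30=0 t=0,i=0
  ###.#|#  b29=1 t=0,i=1
  ###..|.  b28=0 t=0,i=9
  ##.##|.  b27=0 t=0,i=14
  ##.#.|#  b26=1 t=0,i=2
  ##..#|#  b25=1 t=0,i=10
  ##...|.  b24=0 t=1,i=12
  #.###|.  b23=0 t=0,i=5
  #.##.|.  b22=0 t=1,i=6
  #.#.#|#  b21=1 t=0,i=3
  #.#..|.  b20=0 t=2,i=4
  #..##|#  b19=1 t=0,i=11
  #..#.|#  b18=1 t=2,i=16
  #...#|.  b17=0 t=2,i=6
  #....|#  b16=1 t=1,i=13
  .####|#  b15=1 t=0,i=6
  .###.|.  b14=0 t=4,i=1
  .##.#|.  b13=0 t=0,i=13
  .##..|.  b12=0 t=1,i=7
  .#.##|#  b11=1 t=0,i=4
  .#.#.|.  b10=0 t=2,i=1
  .#..#|.  b9=0 t=3,i=3
  .#...|#  b8=1 t=2,i=5
  ..###|#  b7=1 t=4,i=0
  ..##.|.  b6=0 t=0,i=12
  ..#.#|.  b5=0 t=1,i=16
  ..#..|#  b4=1 t=3,i=2
  ...##|.  b3=0 t=2,i=7
  ...#.|.  b2=0 t=1,i=15
  ....#|#  b1=1 t=1,i=14
  .....|#  b0=1 t=3,i=8
  bits 10100110001011011000100110010011 = 2788002195

2788002195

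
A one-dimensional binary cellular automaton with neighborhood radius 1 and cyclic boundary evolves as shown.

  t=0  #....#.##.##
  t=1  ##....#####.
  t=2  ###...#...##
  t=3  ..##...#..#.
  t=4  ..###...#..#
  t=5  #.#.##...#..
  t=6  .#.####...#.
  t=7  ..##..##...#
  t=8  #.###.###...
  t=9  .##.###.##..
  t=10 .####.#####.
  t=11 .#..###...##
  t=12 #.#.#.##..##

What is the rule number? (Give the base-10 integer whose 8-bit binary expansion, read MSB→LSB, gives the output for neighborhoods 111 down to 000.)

  ### -> .   bit 7 = 0  t=0,i=11
  ##. -> #   bit 6 = 1  t=0,i=0
  #.# -> #   bit 5 = 1  t=0,i=6
  #.. -> #   bit 4 = 1  t=0,i=1
  .## -> #   bit 3 = 1  t=0,i=7
  .#. -> .   bit 2 = 0  t=0,i=5
  ..# -> .   bit 1 = 0  t=0,i=4
  ... -> .   bit 0 = 0  t=0,i=2
  bits 01111000 = 120

120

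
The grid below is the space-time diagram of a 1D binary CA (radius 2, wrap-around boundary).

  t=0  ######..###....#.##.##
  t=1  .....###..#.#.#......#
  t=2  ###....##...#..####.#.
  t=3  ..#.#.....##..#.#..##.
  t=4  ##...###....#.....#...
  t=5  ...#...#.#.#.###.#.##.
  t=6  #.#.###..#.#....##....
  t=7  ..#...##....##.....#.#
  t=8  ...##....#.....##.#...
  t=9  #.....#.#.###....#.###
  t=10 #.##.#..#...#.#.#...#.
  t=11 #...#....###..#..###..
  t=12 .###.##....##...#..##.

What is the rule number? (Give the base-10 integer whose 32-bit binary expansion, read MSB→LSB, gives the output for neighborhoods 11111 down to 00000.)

371949829

  [31] ##### => .  t=0,i=0
  [30] ####. => .  t=0,i=4
  [29] ###.# => .  t=2,i=18
  [28] ###.. => #  t=0,i=5
  [27] ##.## => .  t=0,i=19
  [26] ##.#. => #  t=2,i=19
  [25] ##..# => #  t=0,i=6
  [24] ##... => .  t=0,i=11
  [23] #.### => .  t=0,i=20
  [22] #.##. => .  t=0,i=17
  [21] #.#.# => #  t=1,i=12
  [20] #.#.. => .  t=1,i=14
  [19] #..## => #  t=0,i=7
  [18] #..#. => .  t=1,i=9
  [17] #...# => #  t=2,i=10
  [16] #.... => #  t=0,i=12
  [15] .#### => #  t=0,i=21
  [14] .###. => .  t=0,i=9
  [13] .##.# => .  t=0,i=18
  [12] .##.. => .  t=2,i=8
  [11] .#.## => .  t=0,i=16
  [10] .#.#. => .  t=1,i=11
  [9] .#..# => .  t=2,i=13
  [8] .#... => #  t=1,i=0
  [7] ..### => .  t=0,i=8
  [6] ..##. => .  t=2,i=7
  [5] ..#.# => .  t=0,i=15
  [4] ..#.. => .  t=1,i=21
  [3] ...## => .  t=1,i=4
  [2] ...#. => #  t=0,i=14
  [1] ....# => .  t=0,i=13
  [0] ..... => #  t=1,i=2
  bits 00010110001010111000000100000101 = 371949829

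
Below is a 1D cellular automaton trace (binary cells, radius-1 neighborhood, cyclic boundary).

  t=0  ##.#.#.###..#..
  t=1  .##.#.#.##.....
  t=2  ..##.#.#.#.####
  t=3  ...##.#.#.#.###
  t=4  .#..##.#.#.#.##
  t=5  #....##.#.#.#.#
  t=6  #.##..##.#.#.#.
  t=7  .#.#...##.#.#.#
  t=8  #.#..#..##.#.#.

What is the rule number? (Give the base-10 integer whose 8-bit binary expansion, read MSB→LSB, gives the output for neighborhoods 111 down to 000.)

  nb ###: next=#  (t=0,i=8, bit7=1)
  nb ##.: next=#  (t=0,i=1, bit6=1)
  nb #.#: next=#  (t=0,i=2, bit5=1)
  nb #..: next=.  (t=0,i=10, bit4=0)
  nb .##: next=.  (t=0,i=0, bit3=0)
  nb .#.: next=.  (t=0,i=3, bit2=0)
  nb ..#: next=.  (t=0,i=11, bit1=0)
  nb ...: next=#  (t=1,i=11, bit0=1)
  bits 11100001 = 225

225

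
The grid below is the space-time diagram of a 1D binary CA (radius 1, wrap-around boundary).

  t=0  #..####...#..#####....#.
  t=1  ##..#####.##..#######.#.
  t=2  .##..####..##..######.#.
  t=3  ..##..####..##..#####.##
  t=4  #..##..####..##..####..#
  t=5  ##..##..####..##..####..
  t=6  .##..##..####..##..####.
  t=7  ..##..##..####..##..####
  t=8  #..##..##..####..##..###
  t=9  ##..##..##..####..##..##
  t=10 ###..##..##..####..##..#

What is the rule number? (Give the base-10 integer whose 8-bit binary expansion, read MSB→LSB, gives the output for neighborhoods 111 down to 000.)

213

  ###|#  b7=1 t=0,i=4
  ##.|#  b6=1 t=0,i=6
  #.#|.  b5=0 t=0,i=23
  #..|#  b4=1 t=0,i=1
  .##|.  b3=0 t=0,i=3
  .#.|#  b2=1 t=0,i=0
  ..#|.  b1=0 t=0,i=2
  ...|#  b0=1 t=0,i=8
  bits 11010101 = 213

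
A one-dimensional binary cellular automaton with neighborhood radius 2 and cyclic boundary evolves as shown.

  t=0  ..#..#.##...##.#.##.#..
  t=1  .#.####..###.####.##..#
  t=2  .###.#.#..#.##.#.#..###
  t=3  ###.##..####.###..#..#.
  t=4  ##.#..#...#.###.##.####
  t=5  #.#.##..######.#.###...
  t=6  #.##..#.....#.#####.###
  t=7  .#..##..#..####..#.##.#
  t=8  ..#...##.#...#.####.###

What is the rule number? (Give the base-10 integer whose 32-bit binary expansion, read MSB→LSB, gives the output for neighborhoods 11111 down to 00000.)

1336371756

  nb #####: next=.  (t=4,i=21, bit31=0)
  nb ####.: next=#  (t=1,i=5, bit30=1)
  nb ###.#: next=.  (t=1,i=11, bit29=0)
  nb ###..: next=.  (t=1,i=6, bit28=0)
  nb ##.##: next=#  (t=1,i=12, bit27=1)
  nb ##.#.: next=#  (t=0,i=14, bit26=1)
  nb ##..#: next=#  (t=1,i=7, bit25=1)
  nb ##...: next=#  (t=0,i=9, bit24=1)
  nb #.###: next=#  (t=1,i=3, bit23=1)
  nb #.##.: next=.  (t=0,i=7, bit22=0)
  nb #.#.#: next=#  (t=0,i=15, bit21=1)
  nb #.#..: next=.  (t=0,i=20, bit20=0)
  nb #..##: next=.  (t=1,i=8, bit19=0)
  nb #..#.: next=#  (t=0,i=4, bit18=1)
  nb #...#: next=#  (t=0,i=10, bit17=1)
  nb #....: next=#  (t=0,i=22, bit16=1)
  nb .####: next=.  (t=1,i=4, bit15=0)
  nb .###.: next=#  (t=1,i=10, bit14=1)
  nb .##.#: next=#  (t=0,i=13, bit13=1)
  nb .##..: next=.  (t=0,i=8, bit12=0)
  nb .#.##: next=#  (t=0,i=6, bit11=1)
  nb .#.#.: next=.  (t=1,i=0, bit10=0)
  nb .#..#: next=#  (t=0,i=3, bit9=1)
  nb .#...: next=.  (t=0,i=21, bit8=0)
  nb ..###: next=.  (t=1,i=9, bit7=0)
  nb ..##.: next=.  (t=0,i=12, bit6=0)
  nb ..#.#: next=#  (t=0,i=5, bit5=1)
  nb ..#..: next=.  (t=0,i=2, bit4=0)
  nb ...##: next=#  (t=0,i=11, bit3=1)
  nb ...#.: next=#  (t=0,i=1, bit2=1)
  nb ....#: next=.  (t=0,i=0, bit1=0)
  nb .....: next=.  (t=6,i=9, bit0=0)
  bits 01001111101001110110101000101100 = 1336371756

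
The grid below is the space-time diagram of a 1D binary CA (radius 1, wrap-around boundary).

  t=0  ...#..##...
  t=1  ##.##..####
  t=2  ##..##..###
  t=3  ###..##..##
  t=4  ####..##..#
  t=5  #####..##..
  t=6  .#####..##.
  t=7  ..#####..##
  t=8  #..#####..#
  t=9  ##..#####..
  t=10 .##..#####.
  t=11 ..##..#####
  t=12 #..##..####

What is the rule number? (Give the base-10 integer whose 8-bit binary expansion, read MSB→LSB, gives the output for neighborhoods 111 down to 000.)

213

  ### -> #   bit 7 = 1  t=1,i=0
  ##. -> #   bit 6 = 1  t=0,i=7
  #.# -> .   bit 5 = 0  t=1,i=2
  #.. -> #   bit 4 = 1  t=0,i=4
  .## -> .   bit 3 = 0  t=0,i=6
  .#. -> #   bit 2 = 1  t=0,i=3
  ..# -> .   bit 1 = 0  t=0,i=2
  ... -> #   bit 0 = 1  t=0,i=0
  bits 11010101 = 213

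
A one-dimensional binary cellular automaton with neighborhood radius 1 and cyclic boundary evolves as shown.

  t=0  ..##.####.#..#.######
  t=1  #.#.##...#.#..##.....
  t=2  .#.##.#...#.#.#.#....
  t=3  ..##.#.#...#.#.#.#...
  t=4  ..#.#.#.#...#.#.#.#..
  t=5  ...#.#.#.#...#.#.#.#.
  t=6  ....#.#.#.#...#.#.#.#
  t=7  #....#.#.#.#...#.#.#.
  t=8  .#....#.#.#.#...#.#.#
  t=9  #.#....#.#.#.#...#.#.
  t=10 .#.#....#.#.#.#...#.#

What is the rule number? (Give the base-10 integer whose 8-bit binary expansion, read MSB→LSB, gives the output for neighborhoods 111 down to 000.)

  nb ###: next=.  (t=0,i=6, bit7=0)
  nb ##.: next=.  (t=0,i=3, bit6=0)
  nb #.#: next=#  (t=0,i=4, bit5=1)
  nb #..: next=#  (t=0,i=0, bit4=1)
  nb .##: next=#  (t=0,i=2, bit3=1)
  nb .#.: next=.  (t=0,i=10, bit2=0)
  nb ..#: next=.  (t=0,i=1, bit1=0)
  nb ...: next=.  (t=1,i=7, bit0=0)
  bits 00111000 = 56

56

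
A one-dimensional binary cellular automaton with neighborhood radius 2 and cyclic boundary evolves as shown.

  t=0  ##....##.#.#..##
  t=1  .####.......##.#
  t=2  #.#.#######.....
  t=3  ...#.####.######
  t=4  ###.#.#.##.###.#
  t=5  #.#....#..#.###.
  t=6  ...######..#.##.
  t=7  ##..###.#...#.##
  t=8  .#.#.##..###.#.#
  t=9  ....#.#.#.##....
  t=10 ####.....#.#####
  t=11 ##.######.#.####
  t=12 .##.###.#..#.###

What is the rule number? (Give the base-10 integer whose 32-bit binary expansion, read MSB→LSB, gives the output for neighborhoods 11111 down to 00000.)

  #####|#  b31=1 t=2,i=6
  ####.|.  b30=0 t=0,i=0
  ###.#|#  b29=1 t=3,i=8
  ###..|#  b28=1 t=0,i=1
  ##.##|#  b27=1 t=3,i=9
  ##.#.|.  b26=0 t=0,i=8
  ##..#|.  b25=0 t=6,i=9
  ##...|#  b24=1 t=0,i=2
  #.###|.  b23=0 t=1,i=1
  #.##.|.  b22=0 t=4,i=8
  #.#.#|.  b21=0 t=0,i=9
  #.#..|.  b20=0 t=0,i=11
  #..##|#  b19=1 t=0,i=13
  #..#.|.  b18=0 t=5,i=9
  #...#|#  b17=1 t=3,i=1
  #....|#  b16=1 t=0,i=3
  .####|#  b15=1 t=0,i=15
  .###.|#  b14=1 t=4,i=12
  .##.#|.  b13=0 t=0,i=7
  .##..|#  b12=1 t=6,i=14
  .#.##|#  b11=1 t=1,i=0
  .#.#.|.  b10=0 t=0,i=10
  .#..#|#  b9=1 t=0,i=12
  .#...|#  b8=1 t=5,i=3
  ..###|.  b7=0 t=0,i=14
  ..##.|.  b6=0 t=0,i=6
  ..#.#|.  b5=0 t=2,i=0
  ..#..|#  b4=1 t=5,i=7
  ...##|.  b3=0 t=0,i=5
  ...#.|#  b2=1 t=2,i=15
  ....#|#  b1=1 t=0,i=4
  .....|#  b0=1 t=1,i=7
  bits 10111001000010111101101100010111 = 3104561943

3104561943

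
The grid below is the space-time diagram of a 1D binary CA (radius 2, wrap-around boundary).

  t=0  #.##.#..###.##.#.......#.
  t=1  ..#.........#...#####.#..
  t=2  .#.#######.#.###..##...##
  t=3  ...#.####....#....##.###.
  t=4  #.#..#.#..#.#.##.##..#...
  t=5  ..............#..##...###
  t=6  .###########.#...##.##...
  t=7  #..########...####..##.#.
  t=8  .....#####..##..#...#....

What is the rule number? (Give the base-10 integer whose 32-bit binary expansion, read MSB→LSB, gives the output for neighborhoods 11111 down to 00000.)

  [31] ##### => #  t=1,i=18
  [30] ####. => #  t=1,i=19
  [29] ###.# => .  t=0,i=10
  [28] ###.. => .  t=2,i=15
  [27] ##.## => .  t=0,i=11
  [26] ##.#. => .  t=0,i=4
  [25] ##..# => .  t=2,i=16
  [24] ##... => .  t=2,i=20
  [23] #.### => #  t=2,i=3
  [22] #.##. => #  t=0,i=2
  [21] #.#.# => .  t=0,i=0
  [20] #.#.. => .  t=0,i=5
  [19] #..## => .  t=0,i=7
  [18] #..#. => .  t=4,i=4
  [17] #...# => #  t=1,i=14
  [16] #.... => #  t=0,i=17
  [15] .#### => .  t=1,i=17
  [14] .###. => .  t=0,i=9
  [13] .##.# => .  t=0,i=3
  [12] .##.. => #  t=2,i=19
  [11] .#.## => .  t=0,i=1
  [10] .#.#. => .  t=0,i=24
  [9] .#..# => .  t=0,i=6
  [8] .#... => #  t=0,i=16
  [7] ..### => .  t=0,i=8
  [6] ..##. => #  t=2,i=18
  [5] ..#.# => .  t=0,i=23
  [4] ..#.. => .  t=1,i=2
  [3] ...## => #  t=1,i=15
  [2] ...#. => #  t=0,i=22
  [1] ....# => .  t=0,i=21
  [0] ..... => #  t=0,i=18
  bits 11000000110000110001000101001101 = 3234009421

3234009421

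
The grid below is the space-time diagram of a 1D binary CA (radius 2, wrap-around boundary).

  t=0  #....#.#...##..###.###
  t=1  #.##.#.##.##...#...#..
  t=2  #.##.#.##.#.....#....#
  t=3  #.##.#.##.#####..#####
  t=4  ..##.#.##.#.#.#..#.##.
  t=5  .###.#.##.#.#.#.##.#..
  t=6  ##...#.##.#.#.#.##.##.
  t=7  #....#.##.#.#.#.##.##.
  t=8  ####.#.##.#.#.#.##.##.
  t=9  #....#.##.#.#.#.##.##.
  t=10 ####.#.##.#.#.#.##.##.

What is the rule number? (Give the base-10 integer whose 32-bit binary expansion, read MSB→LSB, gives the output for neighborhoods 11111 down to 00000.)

2431984107

  ##### -> #   bit 31 = 1  t=3,i=12
  ####. -> .   bit 30 = 0  t=0,i=21
  ###.# -> .   bit 29 = 0  t=0,i=17
  ###.. -> #   bit 28 = 1  t=0,i=0
  ##.## -> .   bit 27 = 0  t=0,i=18
  ##.#. -> .   bit 26 = 0  t=1,i=4
  ##..# -> .   bit 25 = 0  t=0,i=13
  ##... -> .   bit 24 = 0  t=0,i=1
  #.### -> #   bit 23 = 1  t=0,i=19
  #.##. -> #   bit 22 = 1  t=1,i=2
  #.#.# -> #   bit 21 = 1  t=1,i=5
  #.#.. -> #   bit 20 = 1  t=0,i=7
  #..## -> .   bit 19 = 0  t=0,i=14
  #..#. -> #   bit 18 = 1  t=1,i=21
  #...# -> .   bit 17 = 0  t=0,i=9
  #.... -> #   bit 16 = 1  t=0,i=2
  .#### -> .   bit 15 = 0  t=0,i=20
  .###. -> .   bit 14 = 0  t=0,i=16
  .##.# -> #   bit 13 = 1  t=1,i=3
  .##.. -> .   bit 12 = 0  t=0,i=12
  .#.## -> .   bit 11 = 0  t=1,i=1
  .#.#. -> .   bit 10 = 0  t=0,i=6
  .#..# -> .   bit 9 = 0  t=1,i=20
  .#... -> #   bit 8 = 1  t=0,i=8
  ..### -> #   bit 7 = 1  t=0,i=15
  ..##. -> #   bit 6 = 1  t=0,i=11
  ..#.# -> #   bit 5 = 1  t=0,i=5
  ..#.. -> .   bit 4 = 0  t=1,i=15
  ...## -> #   bit 3 = 1  t=0,i=10
  ...#. -> .   bit 2 = 0  t=0,i=4
  ....# -> #   bit 1 = 1  t=0,i=3
  ..... -> #   bit 0 = 1  t=2,i=13
  bits 10010000111101010010000111101011 = 2431984107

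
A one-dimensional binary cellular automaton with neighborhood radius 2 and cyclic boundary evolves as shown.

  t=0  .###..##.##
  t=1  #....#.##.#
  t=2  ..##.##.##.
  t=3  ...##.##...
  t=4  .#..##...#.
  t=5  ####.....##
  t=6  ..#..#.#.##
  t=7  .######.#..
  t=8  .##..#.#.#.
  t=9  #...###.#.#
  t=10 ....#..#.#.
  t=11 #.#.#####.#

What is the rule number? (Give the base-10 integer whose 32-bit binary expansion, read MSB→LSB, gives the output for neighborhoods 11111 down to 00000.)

1275965362

  [31] ##### => .  t=5,i=0
  [30] ####. => #  t=5,i=2
  [29] ###.# => .  t=7,i=6
  [28] ###.. => .  t=0,i=3
  [27] ##.## => #  t=0,i=0
  [26] ##.#. => #  t=7,i=7
  [25] ##..# => .  t=0,i=4
  [24] ##... => .  t=1,i=1
  [23] #.### => .  t=0,i=1
  [22] #.##. => .  t=0,i=9
  [21] #.#.# => .  t=6,i=7
  [20] #.#.. => .  t=7,i=8
  [19] #..## => #  t=0,i=5
  [18] #..#. => #  t=4,i=0
  [17] #...# => .  t=2,i=0
  [16] #.... => #  t=1,i=2
  [15] .#### => #  t=5,i=10
  [14] .###. => .  t=0,i=2
  [13] .##.# => #  t=0,i=7
  [12] .##.. => .  t=1,i=0
  [11] .#.## => #  t=1,i=6
  [10] .#.#. => #  t=6,i=6
  [9] .#..# => #  t=4,i=2
  [8] .#... => #  t=7,i=9
  [7] ..### => #  t=5,i=9
  [6] ..##. => .  t=0,i=6
  [5] ..#.# => #  t=1,i=5
  [4] ..#.. => #  t=4,i=1
  [3] ...## => .  t=2,i=1
  [2] ...#. => .  t=1,i=4
  [1] ....# => #  t=1,i=3
  [0] ..... => .  t=3,i=0
  bits 01001100000011011010111110110010 = 1275965362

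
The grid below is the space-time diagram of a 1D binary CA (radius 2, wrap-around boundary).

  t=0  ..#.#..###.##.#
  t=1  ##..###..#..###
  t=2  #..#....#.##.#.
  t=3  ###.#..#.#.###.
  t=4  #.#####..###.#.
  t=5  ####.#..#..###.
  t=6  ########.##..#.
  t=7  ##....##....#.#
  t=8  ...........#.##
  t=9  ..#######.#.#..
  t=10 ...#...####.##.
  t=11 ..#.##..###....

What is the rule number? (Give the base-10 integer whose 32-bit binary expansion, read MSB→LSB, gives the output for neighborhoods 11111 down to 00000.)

  nb #####: next=.  (t=1,i=14, bit31=0)
  nb ####.: next=#  (t=1,i=0, bit30=1)
  nb ###.#: next=#  (t=0,i=9, bit29=1)
  nb ###..: next=.  (t=1,i=1, bit28=0)
  nb ##.##: next=.  (t=0,i=10, bit27=0)
  nb ##.#.: next=#  (t=0,i=13, bit26=1)
  nb ##..#: next=.  (t=1,i=2, bit25=0)
  nb ##...: next=.  (t=7,i=2, bit24=0)
  nb #.###: next=#  (t=3,i=0, bit23=1)
  nb #.##.: next=.  (t=0,i=11, bit22=0)
  nb #.#.#: next=#  (t=2,i=13, bit21=1)
  nb #.#..: next=#  (t=0,i=4, bit20=1)
  nb #..##: next=#  (t=0,i=6, bit19=1)
  nb #..#.: next=#  (t=0,i=1, bit18=1)
  nb #...#: next=#  (t=10,i=5, bit17=1)
  nb #....: next=.  (t=2,i=5, bit16=0)
  nb .####: next=#  (t=1,i=13, bit15=1)
  nb .###.: next=.  (t=0,i=8, bit14=0)
  nb .##.#: next=#  (t=0,i=12, bit13=1)
  nb .##..: next=.  (t=6,i=10, bit12=0)
  nb .#.##: next=#  (t=2,i=9, bit11=1)
  nb .#.#.: next=.  (t=0,i=3, bit10=0)
  nb .#..#: next=#  (t=0,i=0, bit9=1)
  nb .#...: next=#  (t=2,i=4, bit8=1)
  nb ..###: next=.  (t=0,i=7, bit7=0)
  nb ..##.: next=.  (t=7,i=6, bit6=0)
  nb ..#.#: next=.  (t=0,i=2, bit5=0)
  nb ..#..: next=.  (t=1,i=9, bit4=0)
  nb ...##: next=.  (t=7,i=5, bit3=0)
  nb ...#.: next=#  (t=2,i=7, bit2=1)
  nb ....#: next=.  (t=2,i=6, bit1=0)
  nb .....: next=#  (t=8,i=2, bit0=1)
  bits 01100100101111101010101100000101 = 1690217221

1690217221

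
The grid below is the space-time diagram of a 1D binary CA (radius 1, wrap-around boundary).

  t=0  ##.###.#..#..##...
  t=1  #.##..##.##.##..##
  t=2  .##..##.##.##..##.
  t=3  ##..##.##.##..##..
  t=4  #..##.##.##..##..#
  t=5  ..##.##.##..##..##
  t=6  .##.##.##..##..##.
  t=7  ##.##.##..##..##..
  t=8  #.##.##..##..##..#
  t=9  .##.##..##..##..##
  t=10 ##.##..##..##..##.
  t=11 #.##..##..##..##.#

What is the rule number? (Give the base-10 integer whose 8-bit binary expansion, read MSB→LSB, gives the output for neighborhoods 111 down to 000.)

  nb ###: next=.  (t=0,i=4, bit7=0)
  nb ##.: next=.  (t=0,i=1, bit6=0)
  nb #.#: next=#  (t=0,i=2, bit5=1)
  nb #..: next=.  (t=0,i=8, bit4=0)
  nb .##: next=#  (t=0,i=0, bit3=1)
  nb .#.: next=#  (t=0,i=7, bit2=1)
  nb ..#: next=#  (t=0,i=9, bit1=1)
  nb ...: next=#  (t=0,i=16, bit0=1)
  bits 00101111 = 47

47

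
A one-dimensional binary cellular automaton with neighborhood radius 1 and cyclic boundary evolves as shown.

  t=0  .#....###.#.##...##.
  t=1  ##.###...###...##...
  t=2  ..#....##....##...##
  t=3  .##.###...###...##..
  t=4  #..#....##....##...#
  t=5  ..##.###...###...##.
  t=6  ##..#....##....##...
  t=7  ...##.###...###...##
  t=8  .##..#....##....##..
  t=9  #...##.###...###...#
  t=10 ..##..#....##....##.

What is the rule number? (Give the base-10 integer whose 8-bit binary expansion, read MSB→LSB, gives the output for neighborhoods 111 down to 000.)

39

  ###|.  b7=0 t=0,i=7
  ##.|.  b6=0 t=0,i=8
  #.#|#  b5=1 t=0,i=9
  #..|.  b4=0 t=0,i=2
  .##|.  b3=0 t=0,i=6
  .#.|#  b2=1 t=0,i=1
  ..#|#  b1=1 t=0,i=0
  ...|#  b0=1 t=0,i=3
  bits 00100111 = 39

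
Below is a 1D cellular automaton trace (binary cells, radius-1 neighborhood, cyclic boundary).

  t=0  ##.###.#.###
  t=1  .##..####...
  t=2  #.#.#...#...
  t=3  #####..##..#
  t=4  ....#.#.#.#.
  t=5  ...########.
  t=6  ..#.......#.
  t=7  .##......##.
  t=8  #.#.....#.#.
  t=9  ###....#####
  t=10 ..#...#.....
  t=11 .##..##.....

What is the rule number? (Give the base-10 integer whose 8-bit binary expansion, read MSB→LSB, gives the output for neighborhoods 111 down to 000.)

102

  ### -> .   bit 7 = 0  t=0,i=0
  ##. -> #   bit 6 = 1  t=0,i=1
  #.# -> #   bit 5 = 1  t=0,i=2
  #.. -> .   bit 4 = 0  t=1,i=3
  .## -> .   bit 3 = 0  t=0,i=3
  .#. -> #   bit 2 = 1  t=0,i=7
  ..# -> #   bit 1 = 1  t=1,i=0
  ... -> .   bit 0 = 0  t=1,i=10
  bits 01100110 = 102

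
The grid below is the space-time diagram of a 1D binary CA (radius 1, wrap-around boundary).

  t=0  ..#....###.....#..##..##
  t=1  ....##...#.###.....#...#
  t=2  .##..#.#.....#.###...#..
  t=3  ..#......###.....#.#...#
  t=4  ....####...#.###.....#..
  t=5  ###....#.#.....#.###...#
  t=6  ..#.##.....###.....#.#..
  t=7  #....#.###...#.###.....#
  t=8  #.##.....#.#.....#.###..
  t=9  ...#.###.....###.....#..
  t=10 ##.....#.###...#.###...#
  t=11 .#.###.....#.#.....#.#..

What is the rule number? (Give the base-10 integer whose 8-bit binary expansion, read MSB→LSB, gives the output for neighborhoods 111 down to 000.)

  ### -> .   bit 7 = 0  t=0,i=8
  ##. -> #   bit 6 = 1  t=0,i=9
  #.# -> .   bit 5 = 0  t=1,i=10
  #.. -> .   bit 4 = 0  t=0,i=0
  .## -> .   bit 3 = 0  t=0,i=7
  .#. -> .   bit 2 = 0  t=0,i=2
  ..# -> .   bit 1 = 0  t=0,i=1
  ... -> #   bit 0 = 1  t=0,i=4
  bits 01000001 = 65

65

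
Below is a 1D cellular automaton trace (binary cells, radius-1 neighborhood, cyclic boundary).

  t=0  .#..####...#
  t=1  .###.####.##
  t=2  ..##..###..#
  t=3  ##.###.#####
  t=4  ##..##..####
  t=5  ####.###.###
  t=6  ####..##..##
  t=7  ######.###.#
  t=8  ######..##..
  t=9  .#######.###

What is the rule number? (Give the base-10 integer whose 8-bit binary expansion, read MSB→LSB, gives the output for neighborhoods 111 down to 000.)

  nb ###: next=#  (t=0,i=5, bit7=1)
  nb ##.: next=#  (t=0,i=7, bit6=1)
  nb #.#: next=.  (t=0,i=0, bit5=0)
  nb #..: next=#  (t=0,i=2, bit4=1)
  nb .##: next=.  (t=0,i=4, bit3=0)
  nb .#.: next=#  (t=0,i=1, bit2=1)
  nb ..#: next=#  (t=0,i=3, bit1=1)
  nb ...: next=.  (t=0,i=9, bit0=0)
  bits 11010110 = 214

214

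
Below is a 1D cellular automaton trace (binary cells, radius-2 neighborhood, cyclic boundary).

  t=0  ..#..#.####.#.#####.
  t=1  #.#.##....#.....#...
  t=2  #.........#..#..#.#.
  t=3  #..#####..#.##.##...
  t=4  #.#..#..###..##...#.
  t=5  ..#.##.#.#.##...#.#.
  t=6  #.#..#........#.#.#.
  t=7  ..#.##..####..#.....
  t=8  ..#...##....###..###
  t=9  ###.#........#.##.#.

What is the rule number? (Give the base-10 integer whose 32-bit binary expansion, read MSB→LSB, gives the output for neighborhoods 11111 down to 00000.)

  ##### -> #   bit 31 = 1  t=0,i=16
  ####. -> .   bit 30 = 0  t=0,i=9
  ###.# -> #   bit 29 = 1  t=0,i=10
  ###.. -> .   bit 28 = 0  t=0,i=18
  ##.## -> #   bit 27 = 1  t=3,i=14
  ##.#. -> .   bit 26 = 0  t=0,i=11
  ##..# -> #   bit 25 = 1  t=3,i=8
  ##... -> .   bit 24 = 0  t=0,i=19
  #.### -> .   bit 23 = 0  t=0,i=7
  #.##. -> .   bit 22 = 0  t=1,i=4
  #.#.# -> .   bit 21 = 0  t=0,i=12
  #.#.. -> #   bit 20 = 1  t=2,i=0
  #..## -> #   bit 19 = 1  t=3,i=2
  #..#. -> #   bit 18 = 1  t=0,i=4
  #...# -> #   bit 17 = 1  t=0,i=0
  #.... -> .   bit 16 = 0  t=1,i=7
  .#### -> .   bit 15 = 0  t=0,i=8
  .###. -> #   bit 14 = 1  t=4,i=9
  .##.# -> #   bit 13 = 1  t=3,i=13
  .##.. -> .   bit 12 = 0  t=1,i=5
  .#.## -> .   bit 11 = 0  t=0,i=6
  .#.#. -> .   bit 10 = 0  t=1,i=1
  .#..# -> .   bit 9 = 0  t=0,i=3
  .#... -> .   bit 8 = 0  t=1,i=11
  ..### -> .   bit 7 = 0  t=3,i=3
  ..##. -> .   bit 6 = 0  t=4,i=13
  ..#.# -> #   bit 5 = 1  t=0,i=5
  ..#.. -> #   bit 4 = 1  t=0,i=2
  ...## -> .   bit 3 = 0  t=8,i=5
  ...#. -> .   bit 2 = 0  t=0,i=1
  ....# -> .   bit 1 = 0  t=1,i=8
  ..... -> #   bit 0 = 1  t=1,i=13
  bits 10101010000111100110000000110001 = 2854117425

2854117425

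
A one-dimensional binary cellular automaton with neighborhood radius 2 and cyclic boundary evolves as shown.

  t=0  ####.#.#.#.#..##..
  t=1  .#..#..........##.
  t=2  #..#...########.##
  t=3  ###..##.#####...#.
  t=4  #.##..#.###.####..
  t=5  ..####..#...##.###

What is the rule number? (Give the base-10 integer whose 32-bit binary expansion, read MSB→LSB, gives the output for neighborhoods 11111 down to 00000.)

  nb #####: next=#  (t=2,i=9, bit31=1)
  nb ####.: next=.  (t=0,i=2, bit30=0)
  nb ###.#: next=.  (t=0,i=3, bit29=0)
  nb ###..: next=#  (t=2,i=0, bit28=1)
  nb ##.##: next=.  (t=2,i=15, bit27=0)
  nb ##.#.: next=#  (t=0,i=4, bit26=1)
  nb ##..#: next=#  (t=0,i=16, bit25=1)
  nb ##...: next=#  (t=3,i=13, bit24=1)
  nb #.###: next=#  (t=2,i=16, bit23=1)
  nb #.##.: next=#  (t=4,i=2, bit22=1)
  nb #.#.#: next=.  (t=0,i=5, bit21=0)
  nb #.#..: next=.  (t=0,i=11, bit20=0)
  nb #..##: next=.  (t=0,i=13, bit19=0)
  nb #..#.: next=#  (t=1,i=0, bit18=1)
  nb #...#: next=#  (t=2,i=5, bit17=1)
  nb #....: next=.  (t=1,i=6, bit16=0)
  nb .####: next=#  (t=0,i=1, bit15=1)
  nb .###.: next=.  (t=2,i=17, bit14=0)
  nb .##.#: next=#  (t=3,i=6, bit13=1)
  nb .##..: next=#  (t=0,i=15, bit12=1)
  nb .#.##: next=.  (t=3,i=17, bit11=0)
  nb .#.#.: next=.  (t=0,i=6, bit10=0)
  nb .#..#: next=.  (t=0,i=12, bit9=0)
  nb .#...: next=.  (t=1,i=5, bit8=0)
  nb ..###: next=.  (t=0,i=0, bit7=0)
  nb ..##.: next=.  (t=0,i=14, bit6=0)
  nb ..#.#: next=.  (t=3,i=16, bit5=0)
  nb ..#..: next=.  (t=1,i=1, bit4=0)
  nb ...##: next=#  (t=1,i=14, bit3=1)
  nb ...#.: next=#  (t=3,i=15, bit2=1)
  nb ....#: next=#  (t=1,i=13, bit1=1)
  nb .....: next=#  (t=1,i=7, bit0=1)
  bits 10010111110001101011000000001111 = 2546380815

2546380815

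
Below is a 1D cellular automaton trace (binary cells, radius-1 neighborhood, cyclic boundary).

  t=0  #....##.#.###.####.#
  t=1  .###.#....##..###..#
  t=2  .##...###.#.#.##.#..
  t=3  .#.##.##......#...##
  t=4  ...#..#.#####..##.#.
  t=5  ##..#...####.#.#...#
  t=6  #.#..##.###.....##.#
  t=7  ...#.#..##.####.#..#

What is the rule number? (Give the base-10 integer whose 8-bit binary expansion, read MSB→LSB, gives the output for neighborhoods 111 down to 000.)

  nb ###: next=#  (t=0,i=11, bit7=1)
  nb ##.: next=.  (t=0,i=0, bit6=0)
  nb #.#: next=.  (t=0,i=7, bit5=0)
  nb #..: next=#  (t=0,i=1, bit4=1)
  nb .##: next=#  (t=0,i=5, bit3=1)
  nb .#.: next=.  (t=0,i=8, bit2=0)
  nb ..#: next=.  (t=0,i=4, bit1=0)
  nb ...: next=#  (t=0,i=2, bit0=1)
  bits 10011001 = 153

153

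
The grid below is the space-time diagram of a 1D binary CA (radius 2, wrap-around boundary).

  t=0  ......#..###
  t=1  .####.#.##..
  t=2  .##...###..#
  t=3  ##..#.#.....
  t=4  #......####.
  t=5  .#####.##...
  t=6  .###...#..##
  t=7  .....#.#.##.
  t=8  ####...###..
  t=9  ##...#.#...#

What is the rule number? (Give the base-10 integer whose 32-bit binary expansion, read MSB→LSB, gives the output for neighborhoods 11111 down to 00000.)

  [31] ##### => #  t=5,i=3
  [30] ####. => .  t=1,i=3
  [29] ###.# => .  t=1,i=4
  [28] ###.. => .  t=0,i=11
  [27] ##.## => .  t=5,i=6
  [26] ##.#. => .  t=1,i=5
  [25] ##..# => .  t=2,i=9
  [24] ##... => .  t=0,i=0
  [23] #.### => .  t=6,i=1
  [22] #.##. => #  t=1,i=8
  [21] #.#.# => #  t=1,i=6
  [20] #.#.. => .  t=3,i=6
  [19] #..## => #  t=0,i=8
  [18] #..#. => .  t=2,i=10
  [17] #...# => #  t=1,i=11
  [16] #.... => #  t=0,i=1
  [15] .#### => #  t=1,i=2
  [14] .###. => .  t=0,i=10
  [13] .##.# => .  t=6,i=11
  [12] .##.. => .  t=1,i=9
  [11] .#.## => #  t=1,i=7
  [10] .#.#. => .  t=3,i=5
  [9] .#..# => .  t=0,i=7
  [8] .#... => #  t=3,i=7
  [7] ..### => #  t=0,i=9
  [6] ..##. => #  t=3,i=0
  [5] ..#.# => .  t=2,i=11
  [4] ..#.. => #  t=0,i=6
  [3] ...## => .  t=1,i=0
  [2] ...#. => .  t=0,i=5
  [1] ....# => #  t=0,i=4
  [0] ..... => #  t=0,i=2
  bits 10000000011010111000100111010011 = 2154531283

2154531283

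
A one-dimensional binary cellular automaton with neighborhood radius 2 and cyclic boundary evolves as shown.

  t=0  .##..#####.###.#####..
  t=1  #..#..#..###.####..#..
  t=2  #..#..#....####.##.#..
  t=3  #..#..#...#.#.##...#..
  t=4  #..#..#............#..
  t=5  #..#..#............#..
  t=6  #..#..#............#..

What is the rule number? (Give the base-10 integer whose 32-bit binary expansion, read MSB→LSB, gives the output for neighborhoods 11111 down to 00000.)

  ##### -> .   bit 31 = 0  t=0,i=7
  ####. -> .   bit 30 = 0  t=0,i=8
  ###.# -> #   bit 29 = 1  t=0,i=9
  ###.. -> #   bit 28 = 1  t=0,i=19
  ##.## -> #   bit 27 = 1  t=0,i=10
  ##.#. -> .   bit 26 = 0  t=2,i=18
  ##..# -> #   bit 25 = 1  t=0,i=3
  ##... -> .   bit 24 = 0  t=0,i=20
  #.### -> #   bit 23 = 1  t=0,i=11
  #.##. -> .   bit 22 = 0  t=2,i=16
  #.#.# -> .   bit 21 = 0  t=3,i=12
  #.#.. -> #   bit 20 = 1  t=2,i=19
  #..## -> .   bit 19 = 0  t=0,i=4
  #..#. -> .   bit 18 = 0  t=1,i=2
  #...# -> .   bit 17 = 0  t=0,i=21
  #.... -> .   bit 16 = 0  t=2,i=8
  .#### -> #   bit 15 = 1  t=0,i=6
  .###. -> .   bit 14 = 0  t=0,i=12
  .##.# -> .   bit 13 = 0  t=2,i=17
  .##.. -> .   bit 12 = 0  t=0,i=2
  .#.## -> .   bit 11 = 0  t=3,i=13
  .#.#. -> .   bit 10 = 0  t=3,i=11
  .#..# -> .   bit 9 = 0  t=1,i=1
  .#... -> .   bit 8 = 0  t=2,i=7
  ..### -> .   bit 7 = 0  t=0,i=5
  ..##. -> .   bit 6 = 0  t=0,i=1
  ..#.# -> .   bit 5 = 0  t=3,i=10
  ..#.. -> #   bit 4 = 1  t=1,i=0
  ...## -> #   bit 3 = 1  t=0,i=0
  ...#. -> .   bit 2 = 0  t=3,i=9
  ....# -> .   bit 1 = 0  t=2,i=9
  ..... -> .   bit 0 = 0  t=4,i=9
  bits 00111010100100001000000000011000 = 982548504

982548504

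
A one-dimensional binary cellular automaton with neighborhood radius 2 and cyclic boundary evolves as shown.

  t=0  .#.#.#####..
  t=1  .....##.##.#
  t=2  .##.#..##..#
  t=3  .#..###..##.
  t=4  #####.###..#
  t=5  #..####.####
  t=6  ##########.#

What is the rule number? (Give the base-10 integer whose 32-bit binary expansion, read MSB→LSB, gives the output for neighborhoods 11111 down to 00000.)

2061468313

  nb #####: next=.  (t=0,i=7, bit31=0)
  nb ####.: next=#  (t=0,i=8, bit30=1)
  nb ###.#: next=#  (t=4,i=4, bit29=1)
  nb ###..: next=#  (t=0,i=9, bit28=1)
  nb ##.##: next=#  (t=1,i=7, bit27=1)
  nb ##.#.: next=.  (t=1,i=10, bit26=0)
  nb ##..#: next=#  (t=2,i=9, bit25=1)
  nb ##...: next=.  (t=0,i=10, bit24=0)
  nb #.###: next=#  (t=0,i=5, bit23=1)
  nb #.##.: next=#  (t=1,i=8, bit22=1)
  nb #.#.#: next=.  (t=0,i=3, bit21=0)
  nb #.#..: next=#  (t=1,i=11, bit20=1)
  nb #..##: next=#  (t=2,i=6, bit19=1)
  nb #..#.: next=#  (t=2,i=10, bit18=1)
  nb #...#: next=#  (t=0,i=11, bit17=1)
  nb #....: next=#  (t=1,i=1, bit16=1)
  nb .####: next=#  (t=0,i=6, bit15=1)
  nb .###.: next=.  (t=3,i=5, bit14=0)
  nb .##.#: next=.  (t=1,i=6, bit13=0)
  nb .##..: next=.  (t=2,i=8, bit12=0)
  nb .#.##: next=.  (t=0,i=4, bit11=0)
  nb .#.#.: next=.  (t=0,i=2, bit10=0)
  nb .#..#: next=#  (t=2,i=5, bit9=1)
  nb .#...: next=.  (t=1,i=0, bit8=0)
  nb ..###: next=#  (t=3,i=4, bit7=1)
  nb ..##.: next=.  (t=1,i=5, bit6=0)
  nb ..#.#: next=.  (t=0,i=1, bit5=0)
  nb ..#..: next=#  (t=3,i=1, bit4=1)
  nb ...##: next=#  (t=1,i=4, bit3=1)
  nb ...#.: next=.  (t=0,i=0, bit2=0)
  nb ....#: next=.  (t=1,i=3, bit1=0)
  nb .....: next=#  (t=1,i=2, bit0=1)
  bits 01111010110111111000001010011001 = 2061468313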